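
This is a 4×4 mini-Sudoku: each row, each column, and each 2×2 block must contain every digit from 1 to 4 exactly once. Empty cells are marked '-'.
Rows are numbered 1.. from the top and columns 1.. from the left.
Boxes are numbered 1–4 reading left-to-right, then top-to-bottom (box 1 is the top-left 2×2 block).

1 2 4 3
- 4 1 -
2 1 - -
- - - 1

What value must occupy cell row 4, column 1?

Cell row 4, column 1 itself could take any of {3, 4} by direct elimination.
Consider where 4 can go in column 1.
row 2, column 1 is out (row 2 already has a 4).
So the only cell in column 1 that can hold 4 is row 4, column 1.
Therefore row 4, column 1 = 4.

4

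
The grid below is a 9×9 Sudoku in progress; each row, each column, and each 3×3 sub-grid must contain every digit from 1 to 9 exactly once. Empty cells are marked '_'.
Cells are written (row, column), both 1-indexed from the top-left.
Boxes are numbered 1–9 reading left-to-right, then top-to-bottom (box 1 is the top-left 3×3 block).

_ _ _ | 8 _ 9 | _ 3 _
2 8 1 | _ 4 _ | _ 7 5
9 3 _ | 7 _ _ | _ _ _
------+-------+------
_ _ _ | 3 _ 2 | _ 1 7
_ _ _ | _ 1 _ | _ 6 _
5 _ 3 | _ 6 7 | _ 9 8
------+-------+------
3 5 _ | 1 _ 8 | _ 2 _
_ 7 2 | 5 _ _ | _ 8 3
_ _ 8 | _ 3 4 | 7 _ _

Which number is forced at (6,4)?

4

Row 6 already contains {3, 5, 6, 7, 8, 9}.
Column 4 already contains {1, 3, 5, 7, 8}.
Its 3×3 block (box 5) already contains {1, 2, 3, 6, 7}.
The only value from 1–9 not eliminated is 4, so (6,4) = 4.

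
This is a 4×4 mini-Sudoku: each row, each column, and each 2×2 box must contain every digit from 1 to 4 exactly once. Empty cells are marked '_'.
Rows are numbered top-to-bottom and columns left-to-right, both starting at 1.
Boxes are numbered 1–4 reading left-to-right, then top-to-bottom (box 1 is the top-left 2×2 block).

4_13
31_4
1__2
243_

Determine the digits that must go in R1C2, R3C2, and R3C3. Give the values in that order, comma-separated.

For R1C2:
  Row 1 already contains {1, 3, 4}.
  Column 2 already contains {1, 4}.
  Its 2×2 block (box 1) already contains {1, 3, 4}.
  The only value from 1–4 not eliminated is 2, so R1C2 = 2.
For R3C2:
  Row 3 already contains {1, 2}.
  Column 2 already contains {1, 4}.
  Its 2×2 block (box 3) already contains {1, 2, 4}.
  The only value from 1–4 not eliminated is 3, so R3C2 = 3.
For R3C3:
  Row 3 already contains {1, 2}.
  Column 3 already contains {1, 3}.
  Its 2×2 block (box 4) already contains {2, 3}.
  The only value from 1–4 not eliminated is 4, so R3C3 = 4.

2,3,4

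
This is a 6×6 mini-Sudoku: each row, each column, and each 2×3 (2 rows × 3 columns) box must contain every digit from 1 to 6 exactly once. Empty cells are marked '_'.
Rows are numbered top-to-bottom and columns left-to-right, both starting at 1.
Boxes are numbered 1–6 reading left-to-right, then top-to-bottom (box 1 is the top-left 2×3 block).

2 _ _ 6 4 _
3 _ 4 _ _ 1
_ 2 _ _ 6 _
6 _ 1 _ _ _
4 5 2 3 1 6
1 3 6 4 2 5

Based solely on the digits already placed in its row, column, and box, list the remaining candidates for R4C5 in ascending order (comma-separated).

Row 4 already contains {1, 6}.
Column 5 already contains {1, 2, 4, 6}.
Its 2×3 block (box 4) already contains {6}.
Removing those from 1–6 leaves {3, 5} as the candidates for R4C5.

3,5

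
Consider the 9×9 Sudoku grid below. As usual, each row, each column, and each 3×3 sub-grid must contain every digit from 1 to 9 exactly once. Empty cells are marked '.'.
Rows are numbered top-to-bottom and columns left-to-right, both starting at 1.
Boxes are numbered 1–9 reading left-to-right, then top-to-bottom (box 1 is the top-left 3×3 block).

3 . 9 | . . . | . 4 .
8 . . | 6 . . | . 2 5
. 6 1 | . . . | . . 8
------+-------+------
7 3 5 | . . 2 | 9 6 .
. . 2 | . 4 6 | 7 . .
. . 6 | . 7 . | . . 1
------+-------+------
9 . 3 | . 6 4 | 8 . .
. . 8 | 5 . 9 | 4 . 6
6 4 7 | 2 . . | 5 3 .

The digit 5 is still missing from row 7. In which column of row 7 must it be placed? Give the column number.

Consider where 5 can go in row 7.
r7c4 is out (column 4 already has a 5).
r7c8 is out (box 9 already has a 5).
r7c9 is out (column 9 already has a 5).
So the only cell in row 7 that can hold 5 is r7c2.
That is column 2.

2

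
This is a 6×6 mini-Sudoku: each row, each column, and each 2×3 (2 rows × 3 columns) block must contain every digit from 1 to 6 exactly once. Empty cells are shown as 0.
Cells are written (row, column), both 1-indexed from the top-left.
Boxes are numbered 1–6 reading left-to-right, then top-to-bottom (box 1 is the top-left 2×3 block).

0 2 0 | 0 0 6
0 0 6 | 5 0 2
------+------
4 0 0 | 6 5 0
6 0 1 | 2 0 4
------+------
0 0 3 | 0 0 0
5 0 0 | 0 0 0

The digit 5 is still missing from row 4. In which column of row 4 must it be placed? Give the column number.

Consider where 5 can go in row 4.
(4,5) is out (column 5 already has a 5).
So the only cell in row 4 that can hold 5 is (4,2).
That is column 2.

2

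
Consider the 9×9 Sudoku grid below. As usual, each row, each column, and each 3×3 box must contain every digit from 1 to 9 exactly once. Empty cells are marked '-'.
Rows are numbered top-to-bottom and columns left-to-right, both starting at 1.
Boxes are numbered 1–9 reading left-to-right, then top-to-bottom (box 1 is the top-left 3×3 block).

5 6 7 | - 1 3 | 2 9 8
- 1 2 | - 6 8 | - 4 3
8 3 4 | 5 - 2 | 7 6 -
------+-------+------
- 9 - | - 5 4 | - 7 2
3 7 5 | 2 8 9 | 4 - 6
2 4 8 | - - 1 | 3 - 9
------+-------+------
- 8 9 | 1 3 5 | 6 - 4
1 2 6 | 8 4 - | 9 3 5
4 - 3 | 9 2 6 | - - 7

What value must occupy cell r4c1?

6

Row 4 already contains {2, 4, 5, 7, 9}.
Column 1 already contains {1, 2, 3, 4, 5, 8}.
Its 3×3 block (box 4) already contains {2, 3, 4, 5, 7, 8, 9}.
The only value from 1–9 not eliminated is 6, so r4c1 = 6.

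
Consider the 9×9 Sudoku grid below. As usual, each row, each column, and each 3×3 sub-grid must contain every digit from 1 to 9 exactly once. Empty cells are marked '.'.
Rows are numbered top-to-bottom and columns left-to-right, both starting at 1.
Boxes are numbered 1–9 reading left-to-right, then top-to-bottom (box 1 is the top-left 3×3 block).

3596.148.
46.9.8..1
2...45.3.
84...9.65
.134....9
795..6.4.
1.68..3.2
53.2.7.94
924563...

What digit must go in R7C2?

7

Row 7 already contains {1, 2, 3, 6, 8}.
Column 2 already contains {1, 2, 3, 4, 5, 6, 9}.
Its 3×3 block (box 7) already contains {1, 2, 3, 4, 5, 6, 9}.
The only value from 1–9 not eliminated is 7, so R7C2 = 7.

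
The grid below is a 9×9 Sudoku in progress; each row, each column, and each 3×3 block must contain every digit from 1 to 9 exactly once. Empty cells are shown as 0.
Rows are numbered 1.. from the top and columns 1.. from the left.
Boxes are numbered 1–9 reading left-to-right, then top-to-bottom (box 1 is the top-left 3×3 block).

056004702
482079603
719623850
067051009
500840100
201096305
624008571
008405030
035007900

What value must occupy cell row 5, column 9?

Cell row 5, column 9 itself could take any of {6, 7} by direct elimination.
Consider where 7 can go in row 5.
row 5, column 2 is out (box 4 already has a 7).
row 5, column 3 is out (column 3 already has a 7).
row 5, column 6 is out (column 6 already has a 7).
row 5, column 8 is out (column 8 already has a 7).
So the only cell in row 5 that can hold 7 is row 5, column 9.
Therefore row 5, column 9 = 7.

7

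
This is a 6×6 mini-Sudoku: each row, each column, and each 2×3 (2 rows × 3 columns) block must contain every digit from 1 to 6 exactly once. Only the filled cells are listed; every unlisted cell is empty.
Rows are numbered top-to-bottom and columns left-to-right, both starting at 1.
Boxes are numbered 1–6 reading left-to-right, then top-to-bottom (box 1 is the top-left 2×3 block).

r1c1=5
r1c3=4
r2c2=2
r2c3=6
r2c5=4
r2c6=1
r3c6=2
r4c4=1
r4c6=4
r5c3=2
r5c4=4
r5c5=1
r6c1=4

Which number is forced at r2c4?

Cell r2c4 itself could take any of {3, 5} by direct elimination.
Consider where 5 can go in row 2.
r2c1 is out (column 1 already has a 5).
So the only cell in row 2 that can hold 5 is r2c4.
Therefore r2c4 = 5.

5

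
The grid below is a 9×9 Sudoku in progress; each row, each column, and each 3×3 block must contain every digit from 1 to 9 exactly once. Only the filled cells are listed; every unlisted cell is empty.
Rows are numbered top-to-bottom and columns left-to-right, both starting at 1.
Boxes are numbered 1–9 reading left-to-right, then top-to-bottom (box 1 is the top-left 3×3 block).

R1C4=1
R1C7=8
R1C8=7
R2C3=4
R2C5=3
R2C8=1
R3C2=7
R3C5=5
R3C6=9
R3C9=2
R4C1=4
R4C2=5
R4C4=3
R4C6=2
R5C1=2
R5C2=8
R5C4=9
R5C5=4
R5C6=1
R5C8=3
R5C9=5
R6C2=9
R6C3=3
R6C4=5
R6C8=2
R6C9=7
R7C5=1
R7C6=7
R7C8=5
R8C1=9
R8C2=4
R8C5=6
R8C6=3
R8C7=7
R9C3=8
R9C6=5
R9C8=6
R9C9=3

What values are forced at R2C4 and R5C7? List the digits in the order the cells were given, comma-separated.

7,6

For R2C4:
  Consider where 7 can go in row 2.
  R2C1 is out (box 1 already has a 7).
  R2C2 is out (column 2 already has a 7).
  R2C6 is out (column 6 already has a 7).
  R2C7 is out (column 7 already has a 7).
  R2C9 is out (column 9 already has a 7).
  So the only cell in row 2 that can hold 7 is R2C4.
  So R2C4 = 7.
For R5C7:
  Row 5 already contains {1, 2, 3, 4, 5, 8, 9}.
  Column 7 already contains {7, 8}.
  Its 3×3 block (box 6) already contains {2, 3, 5, 7}.
  The only value from 1–9 not eliminated is 6, so R5C7 = 6.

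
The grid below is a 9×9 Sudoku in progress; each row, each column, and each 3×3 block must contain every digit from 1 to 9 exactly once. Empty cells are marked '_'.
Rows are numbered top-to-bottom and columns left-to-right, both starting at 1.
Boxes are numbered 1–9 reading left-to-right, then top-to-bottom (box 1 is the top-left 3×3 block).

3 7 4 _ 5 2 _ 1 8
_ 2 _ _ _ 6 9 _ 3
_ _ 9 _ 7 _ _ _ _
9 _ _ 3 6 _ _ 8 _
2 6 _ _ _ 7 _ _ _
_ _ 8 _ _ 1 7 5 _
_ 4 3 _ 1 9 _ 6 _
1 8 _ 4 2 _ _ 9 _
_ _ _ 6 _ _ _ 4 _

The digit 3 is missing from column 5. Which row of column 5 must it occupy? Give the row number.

9

Consider where 3 can go in column 5.
r2c5 is out (row 2 already has a 3).
r5c5 is out (box 5 already has a 3).
r6c5 is out (box 5 already has a 3).
So the only cell in column 5 that can hold 3 is r9c5.
That is row 9.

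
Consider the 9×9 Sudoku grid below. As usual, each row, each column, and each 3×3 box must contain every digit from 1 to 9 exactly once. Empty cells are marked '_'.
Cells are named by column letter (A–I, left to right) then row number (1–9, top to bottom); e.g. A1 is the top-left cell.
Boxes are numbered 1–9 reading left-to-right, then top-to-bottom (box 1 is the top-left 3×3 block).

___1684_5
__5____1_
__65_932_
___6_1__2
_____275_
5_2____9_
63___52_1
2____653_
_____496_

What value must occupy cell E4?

Cell E4 itself could take any of {3, 4, 5, 7, 8, 9} by direct elimination.
Consider where 5 can go in row 4.
A4 is out (column A already has a 5).
B4 is out (box 4 already has a 5).
C4 is out (column C already has a 5).
G4 is out (column G already has a 5).
H4 is out (column H already has a 5).
So the only cell in row 4 that can hold 5 is E4.
Therefore E4 = 5.

5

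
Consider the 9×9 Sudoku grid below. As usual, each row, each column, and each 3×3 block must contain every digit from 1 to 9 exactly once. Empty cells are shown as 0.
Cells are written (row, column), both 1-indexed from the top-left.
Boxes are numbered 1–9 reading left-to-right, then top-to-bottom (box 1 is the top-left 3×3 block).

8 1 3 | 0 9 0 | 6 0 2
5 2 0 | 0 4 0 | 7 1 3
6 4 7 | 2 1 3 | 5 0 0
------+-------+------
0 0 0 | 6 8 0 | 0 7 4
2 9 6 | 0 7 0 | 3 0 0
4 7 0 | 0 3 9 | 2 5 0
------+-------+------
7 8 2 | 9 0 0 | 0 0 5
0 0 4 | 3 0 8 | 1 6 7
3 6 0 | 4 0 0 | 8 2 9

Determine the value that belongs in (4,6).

Cell (4,6) itself could take any of {1, 2, 5} by direct elimination.
Consider where 2 can go in column 6.
(1,6) is out (row 1 already has a 2).
(2,6) is out (row 2 already has a 2).
(5,6) is out (row 5 already has a 2).
(7,6) is out (row 7 already has a 2).
(9,6) is out (row 9 already has a 2).
So the only cell in column 6 that can hold 2 is (4,6).
Therefore (4,6) = 2.

2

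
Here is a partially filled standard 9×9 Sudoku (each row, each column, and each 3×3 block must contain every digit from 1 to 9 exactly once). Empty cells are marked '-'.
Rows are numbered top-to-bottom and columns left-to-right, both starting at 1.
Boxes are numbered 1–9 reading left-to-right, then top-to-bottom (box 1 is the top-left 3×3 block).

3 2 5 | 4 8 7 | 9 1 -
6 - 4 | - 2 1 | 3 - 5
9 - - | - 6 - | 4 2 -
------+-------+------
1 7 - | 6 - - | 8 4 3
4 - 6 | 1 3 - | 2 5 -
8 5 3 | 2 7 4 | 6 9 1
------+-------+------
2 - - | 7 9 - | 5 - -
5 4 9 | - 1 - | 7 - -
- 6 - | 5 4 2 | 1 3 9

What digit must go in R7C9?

Cell R7C9 itself could take any of {4, 6, 8} by direct elimination.
Consider where 4 can go in box 9.
R7C8 is out (column 8 already has a 4).
R8C8 is out (row 8 already has a 4).
R8C9 is out (row 8 already has a 4).
So the only cell in box 9 that can hold 4 is R7C9.
Therefore R7C9 = 4.

4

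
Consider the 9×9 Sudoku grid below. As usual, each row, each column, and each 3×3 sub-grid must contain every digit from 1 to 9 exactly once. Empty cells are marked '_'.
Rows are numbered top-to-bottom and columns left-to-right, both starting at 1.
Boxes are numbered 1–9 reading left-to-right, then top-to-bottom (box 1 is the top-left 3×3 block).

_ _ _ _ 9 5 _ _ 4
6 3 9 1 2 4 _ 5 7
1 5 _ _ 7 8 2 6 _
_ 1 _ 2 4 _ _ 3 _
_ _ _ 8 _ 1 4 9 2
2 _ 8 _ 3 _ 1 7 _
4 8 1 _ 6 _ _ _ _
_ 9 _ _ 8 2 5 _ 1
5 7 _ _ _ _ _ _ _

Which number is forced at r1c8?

Cell r1c8 itself could take any of {1, 8} by direct elimination.
Consider where 1 can go in row 1.
r1c1 is out (column 1 already has a 1).
r1c2 is out (column 2 already has a 1).
r1c3 is out (column 3 already has a 1).
r1c4 is out (column 4 already has a 1).
r1c7 is out (column 7 already has a 1).
So the only cell in row 1 that can hold 1 is r1c8.
Therefore r1c8 = 1.

1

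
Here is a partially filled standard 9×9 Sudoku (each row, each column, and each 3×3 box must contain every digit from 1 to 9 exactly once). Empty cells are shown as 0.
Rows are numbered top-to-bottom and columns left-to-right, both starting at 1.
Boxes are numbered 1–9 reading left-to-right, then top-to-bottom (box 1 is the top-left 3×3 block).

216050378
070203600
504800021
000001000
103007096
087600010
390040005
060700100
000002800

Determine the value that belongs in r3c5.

Cell r3c5 itself could take any of {6, 7, 9} by direct elimination.
Consider where 7 can go in row 3.
r3c2 is out (column 2 already has a 7).
r3c6 is out (column 6 already has a 7).
r3c7 is out (box 3 already has a 7).
So the only cell in row 3 that can hold 7 is r3c5.
Therefore r3c5 = 7.

7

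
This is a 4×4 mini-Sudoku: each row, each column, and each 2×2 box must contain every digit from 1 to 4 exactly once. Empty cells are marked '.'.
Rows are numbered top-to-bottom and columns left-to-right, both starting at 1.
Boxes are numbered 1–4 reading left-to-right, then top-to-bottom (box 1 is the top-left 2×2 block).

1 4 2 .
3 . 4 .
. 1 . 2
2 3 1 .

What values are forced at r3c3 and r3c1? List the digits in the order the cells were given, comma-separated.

3,4

For r3c3:
  Row 3 already contains {1, 2}.
  Column 3 already contains {1, 2, 4}.
  Its 2×2 block (box 4) already contains {1, 2}.
  The only value from 1–4 not eliminated is 3, so r3c3 = 3.
For r3c1:
  Row 3 already contains {1, 2}.
  Column 1 already contains {1, 2, 3}.
  Its 2×2 block (box 3) already contains {1, 2, 3}.
  The only value from 1–4 not eliminated is 4, so r3c1 = 4.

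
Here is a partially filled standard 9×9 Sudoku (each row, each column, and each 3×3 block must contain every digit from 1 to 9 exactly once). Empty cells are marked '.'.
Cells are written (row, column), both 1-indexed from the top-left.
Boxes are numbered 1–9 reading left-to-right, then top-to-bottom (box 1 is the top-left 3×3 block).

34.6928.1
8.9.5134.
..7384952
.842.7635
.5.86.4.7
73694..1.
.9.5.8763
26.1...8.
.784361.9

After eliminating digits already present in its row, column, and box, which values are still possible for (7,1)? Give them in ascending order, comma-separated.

1,4

Row 7 already contains {3, 5, 6, 7, 8, 9}.
Column 1 already contains {2, 3, 7, 8}.
Its 3×3 block (box 7) already contains {2, 6, 7, 8, 9}.
Removing those from 1–9 leaves {1, 4} as the candidates for (7,1).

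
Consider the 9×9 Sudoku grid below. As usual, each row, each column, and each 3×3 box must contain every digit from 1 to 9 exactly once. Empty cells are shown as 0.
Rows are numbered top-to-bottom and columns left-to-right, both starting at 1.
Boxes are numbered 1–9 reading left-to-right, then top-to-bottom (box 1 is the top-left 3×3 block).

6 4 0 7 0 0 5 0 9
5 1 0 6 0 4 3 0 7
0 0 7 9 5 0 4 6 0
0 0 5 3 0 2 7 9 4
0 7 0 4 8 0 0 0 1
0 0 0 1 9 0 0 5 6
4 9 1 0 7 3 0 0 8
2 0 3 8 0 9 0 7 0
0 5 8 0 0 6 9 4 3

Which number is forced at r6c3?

Cell r6c3 itself could take any of {2, 4} by direct elimination.
Consider where 4 can go in box 4.
r4c1 is out (row 4 already has a 4). r4c2 is out (row 4 already has a 4). r5c1 is out (row 5 already has a 4). r5c3 is out (row 5 already has a 4). The remaining empty cells in box 4 are similarly blocked.
So the only cell in box 4 that can hold 4 is r6c3.
Therefore r6c3 = 4.

4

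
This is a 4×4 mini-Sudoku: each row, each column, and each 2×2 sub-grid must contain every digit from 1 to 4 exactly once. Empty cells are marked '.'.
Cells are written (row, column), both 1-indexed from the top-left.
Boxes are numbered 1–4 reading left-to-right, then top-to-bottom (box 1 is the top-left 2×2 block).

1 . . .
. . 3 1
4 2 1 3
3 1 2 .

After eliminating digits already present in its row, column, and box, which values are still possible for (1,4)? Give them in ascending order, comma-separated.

2,4

Row 1 already contains {1}.
Column 4 already contains {1, 3}.
Its 2×2 block (box 2) already contains {1, 3}.
Removing those from 1–4 leaves {2, 4} as the candidates for (1,4).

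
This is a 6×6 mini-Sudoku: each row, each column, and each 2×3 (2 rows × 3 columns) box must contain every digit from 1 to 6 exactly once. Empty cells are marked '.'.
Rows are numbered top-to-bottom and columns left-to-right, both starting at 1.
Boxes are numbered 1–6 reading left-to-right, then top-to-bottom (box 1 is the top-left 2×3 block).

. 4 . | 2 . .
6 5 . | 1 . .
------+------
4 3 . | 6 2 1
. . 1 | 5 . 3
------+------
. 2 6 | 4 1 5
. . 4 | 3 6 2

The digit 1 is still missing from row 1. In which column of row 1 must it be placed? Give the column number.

1

Consider where 1 can go in row 1.
r1c3 is out (column 3 already has a 1).
r1c5 is out (column 5 already has a 1).
r1c6 is out (column 6 already has a 1).
So the only cell in row 1 that can hold 1 is r1c1.
That is column 1.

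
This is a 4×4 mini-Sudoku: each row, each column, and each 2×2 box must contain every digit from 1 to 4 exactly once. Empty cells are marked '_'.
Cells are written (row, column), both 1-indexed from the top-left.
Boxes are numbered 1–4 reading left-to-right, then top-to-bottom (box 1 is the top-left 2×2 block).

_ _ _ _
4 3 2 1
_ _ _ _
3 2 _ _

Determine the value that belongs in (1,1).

2

Cell (1,1) itself could take any of {1, 2} by direct elimination.
Consider where 2 can go in row 1.
(1,2) is out (column 2 already has a 2).
(1,3) is out (column 3 already has a 2).
(1,4) is out (box 2 already has a 2).
So the only cell in row 1 that can hold 2 is (1,1).
Therefore (1,1) = 2.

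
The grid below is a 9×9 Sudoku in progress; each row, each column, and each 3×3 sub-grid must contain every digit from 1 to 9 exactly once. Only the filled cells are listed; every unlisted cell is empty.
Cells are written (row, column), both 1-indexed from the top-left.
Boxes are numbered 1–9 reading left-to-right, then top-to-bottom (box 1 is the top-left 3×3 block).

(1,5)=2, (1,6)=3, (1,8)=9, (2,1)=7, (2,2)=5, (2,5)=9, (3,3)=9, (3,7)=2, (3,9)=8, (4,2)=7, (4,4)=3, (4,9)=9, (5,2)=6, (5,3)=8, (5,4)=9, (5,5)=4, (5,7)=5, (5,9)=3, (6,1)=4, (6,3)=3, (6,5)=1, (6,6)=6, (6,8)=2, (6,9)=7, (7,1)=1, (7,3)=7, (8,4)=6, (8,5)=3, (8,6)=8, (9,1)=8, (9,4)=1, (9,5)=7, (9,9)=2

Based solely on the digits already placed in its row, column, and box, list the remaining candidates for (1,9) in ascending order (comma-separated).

Row 1 already contains {2, 3, 9}.
Column 9 already contains {2, 3, 7, 8, 9}.
Its 3×3 block (box 3) already contains {2, 8, 9}.
Removing those from 1–9 leaves {1, 4, 5, 6} as the candidates for (1,9).

1,4,5,6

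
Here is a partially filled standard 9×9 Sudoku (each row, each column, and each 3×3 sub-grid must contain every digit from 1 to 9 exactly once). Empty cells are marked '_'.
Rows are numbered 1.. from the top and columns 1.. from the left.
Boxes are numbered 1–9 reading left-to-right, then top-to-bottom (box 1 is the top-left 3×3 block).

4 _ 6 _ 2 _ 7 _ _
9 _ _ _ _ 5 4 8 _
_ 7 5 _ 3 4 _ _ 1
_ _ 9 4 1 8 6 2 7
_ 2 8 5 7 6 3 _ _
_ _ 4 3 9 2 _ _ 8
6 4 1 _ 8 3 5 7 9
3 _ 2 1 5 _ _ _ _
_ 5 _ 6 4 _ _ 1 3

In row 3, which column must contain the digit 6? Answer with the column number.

Consider where 6 can go in row 3.
row 3, column 1 is out (column 1 already has a 6).
row 3, column 4 is out (column 4 already has a 6).
row 3, column 7 is out (column 7 already has a 6).
So the only cell in row 3 that can hold 6 is row 3, column 8.
That is column 8.

8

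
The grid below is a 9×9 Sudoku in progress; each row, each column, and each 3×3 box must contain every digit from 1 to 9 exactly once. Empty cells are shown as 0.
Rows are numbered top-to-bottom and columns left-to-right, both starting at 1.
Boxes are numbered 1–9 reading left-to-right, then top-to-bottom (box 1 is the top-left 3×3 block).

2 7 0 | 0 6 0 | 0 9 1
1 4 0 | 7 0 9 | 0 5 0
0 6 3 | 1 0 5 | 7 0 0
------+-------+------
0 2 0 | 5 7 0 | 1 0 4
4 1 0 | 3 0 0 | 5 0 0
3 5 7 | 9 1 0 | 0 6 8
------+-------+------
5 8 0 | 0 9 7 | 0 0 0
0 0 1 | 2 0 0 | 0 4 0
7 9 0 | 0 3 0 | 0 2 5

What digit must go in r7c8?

Cell r7c8 itself could take any of {1, 3} by direct elimination.
Consider where 1 can go in column 8.
r3c8 is out (row 3 already has a 1).
r4c8 is out (row 4 already has a 1).
r5c8 is out (row 5 already has a 1).
So the only cell in column 8 that can hold 1 is r7c8.
Therefore r7c8 = 1.

1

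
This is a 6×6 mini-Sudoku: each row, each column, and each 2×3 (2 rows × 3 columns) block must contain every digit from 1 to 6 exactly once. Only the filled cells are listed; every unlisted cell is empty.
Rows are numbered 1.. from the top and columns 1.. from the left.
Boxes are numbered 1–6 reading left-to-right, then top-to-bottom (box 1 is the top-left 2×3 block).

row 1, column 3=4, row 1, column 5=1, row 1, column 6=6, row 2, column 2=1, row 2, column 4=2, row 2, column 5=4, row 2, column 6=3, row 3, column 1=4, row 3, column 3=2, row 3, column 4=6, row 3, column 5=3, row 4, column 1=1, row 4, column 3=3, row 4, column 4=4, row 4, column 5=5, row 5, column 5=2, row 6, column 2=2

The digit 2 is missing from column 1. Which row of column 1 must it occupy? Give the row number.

Consider where 2 can go in column 1.
row 2, column 1 is out (row 2 already has a 2).
row 5, column 1 is out (row 5 already has a 2).
row 6, column 1 is out (row 6 already has a 2).
So the only cell in column 1 that can hold 2 is row 1, column 1.
That is row 1.

1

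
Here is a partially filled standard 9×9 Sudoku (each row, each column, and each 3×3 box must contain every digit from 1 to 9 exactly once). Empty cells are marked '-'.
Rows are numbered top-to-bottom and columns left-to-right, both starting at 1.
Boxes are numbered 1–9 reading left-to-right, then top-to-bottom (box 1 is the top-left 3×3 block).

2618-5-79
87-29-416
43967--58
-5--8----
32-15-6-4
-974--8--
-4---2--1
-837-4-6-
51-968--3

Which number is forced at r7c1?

Cell r7c1 itself could take any of {6, 7, 9} by direct elimination.
Consider where 7 can go in column 1.
r4c1 is out (box 4 already has a 7).
r6c1 is out (row 6 already has a 7).
r8c1 is out (row 8 already has a 7).
So the only cell in column 1 that can hold 7 is r7c1.
Therefore r7c1 = 7.

7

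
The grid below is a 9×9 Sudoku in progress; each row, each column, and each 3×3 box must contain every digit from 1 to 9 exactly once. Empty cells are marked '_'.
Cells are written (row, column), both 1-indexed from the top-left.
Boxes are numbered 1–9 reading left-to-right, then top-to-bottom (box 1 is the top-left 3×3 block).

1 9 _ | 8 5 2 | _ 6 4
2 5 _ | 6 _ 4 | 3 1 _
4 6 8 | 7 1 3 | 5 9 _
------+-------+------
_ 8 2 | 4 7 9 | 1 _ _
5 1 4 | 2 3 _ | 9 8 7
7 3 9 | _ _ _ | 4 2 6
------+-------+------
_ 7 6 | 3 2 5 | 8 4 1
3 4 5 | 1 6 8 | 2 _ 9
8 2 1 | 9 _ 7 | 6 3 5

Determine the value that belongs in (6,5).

Row 6 already contains {2, 3, 4, 6, 7, 9}.
Column 5 already contains {1, 2, 3, 5, 6, 7}.
Its 3×3 block (box 5) already contains {2, 3, 4, 7, 9}.
The only value from 1–9 not eliminated is 8, so (6,5) = 8.

8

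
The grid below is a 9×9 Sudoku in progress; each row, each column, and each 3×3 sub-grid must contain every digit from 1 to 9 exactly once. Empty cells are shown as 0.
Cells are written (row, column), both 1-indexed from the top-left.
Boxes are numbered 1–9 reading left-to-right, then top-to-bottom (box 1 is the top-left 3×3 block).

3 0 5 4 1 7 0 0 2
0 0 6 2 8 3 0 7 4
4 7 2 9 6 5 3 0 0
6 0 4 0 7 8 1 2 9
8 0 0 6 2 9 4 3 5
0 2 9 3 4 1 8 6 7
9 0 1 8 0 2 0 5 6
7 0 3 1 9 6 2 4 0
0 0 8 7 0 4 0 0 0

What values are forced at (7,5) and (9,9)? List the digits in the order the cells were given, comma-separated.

3,3

For (7,5):
  Row 7 already contains {1, 2, 5, 6, 8, 9}.
  Column 5 already contains {1, 2, 4, 6, 7, 8, 9}.
  Its 3×3 block (box 8) already contains {1, 2, 4, 6, 7, 8, 9}.
  The only value from 1–9 not eliminated is 3, so (7,5) = 3.
For (9,9):
  Consider where 3 can go in box 9.
  (7,7) is out (column 7 already has a 3).
  (8,9) is out (row 8 already has a 3).
  (9,7) is out (column 7 already has a 3).
  (9,8) is out (column 8 already has a 3).
  So the only cell in box 9 that can hold 3 is (9,9).
  So (9,9) = 3.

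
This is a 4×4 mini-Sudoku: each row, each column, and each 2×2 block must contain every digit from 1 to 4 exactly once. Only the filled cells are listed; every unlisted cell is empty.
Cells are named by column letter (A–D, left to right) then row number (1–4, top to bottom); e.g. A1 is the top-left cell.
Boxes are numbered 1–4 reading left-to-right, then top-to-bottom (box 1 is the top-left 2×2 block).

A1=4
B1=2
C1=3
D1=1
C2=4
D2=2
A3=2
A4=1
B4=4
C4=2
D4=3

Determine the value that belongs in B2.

1

Cell B2 itself could take any of {1, 3} by direct elimination.
Consider where 1 can go in column B.
B3 is out (box 3 already has a 1).
So the only cell in column B that can hold 1 is B2.
Therefore B2 = 1.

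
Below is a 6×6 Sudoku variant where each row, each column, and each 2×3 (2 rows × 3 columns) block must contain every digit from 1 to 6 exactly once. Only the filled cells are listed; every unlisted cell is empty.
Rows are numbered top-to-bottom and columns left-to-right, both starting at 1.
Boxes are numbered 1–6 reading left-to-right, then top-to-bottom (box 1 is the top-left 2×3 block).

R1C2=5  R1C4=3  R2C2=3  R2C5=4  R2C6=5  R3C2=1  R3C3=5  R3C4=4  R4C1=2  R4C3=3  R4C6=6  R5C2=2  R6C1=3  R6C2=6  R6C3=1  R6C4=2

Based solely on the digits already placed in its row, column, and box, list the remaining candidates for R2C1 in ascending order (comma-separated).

Row 2 already contains {3, 4, 5}.
Column 1 already contains {2, 3}.
Its 2×3 block (box 1) already contains {3, 5}.
Removing those from 1–6 leaves {1, 6} as the candidates for R2C1.

1,6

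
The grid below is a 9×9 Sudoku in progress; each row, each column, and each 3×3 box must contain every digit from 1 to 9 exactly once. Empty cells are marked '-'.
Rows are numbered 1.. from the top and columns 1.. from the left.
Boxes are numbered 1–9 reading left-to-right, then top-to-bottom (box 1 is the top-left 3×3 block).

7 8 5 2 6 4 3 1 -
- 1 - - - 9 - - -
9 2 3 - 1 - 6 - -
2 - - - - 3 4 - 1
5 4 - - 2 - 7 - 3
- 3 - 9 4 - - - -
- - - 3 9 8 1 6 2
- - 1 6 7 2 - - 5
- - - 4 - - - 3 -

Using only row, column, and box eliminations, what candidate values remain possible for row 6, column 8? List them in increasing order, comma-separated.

2,5,8

Row 6 already contains {3, 4, 9}.
Column 8 already contains {1, 3, 6}.
Its 3×3 block (box 6) already contains {1, 3, 4, 7}.
Removing those from 1–9 leaves {2, 5, 8} as the candidates for row 6, column 8.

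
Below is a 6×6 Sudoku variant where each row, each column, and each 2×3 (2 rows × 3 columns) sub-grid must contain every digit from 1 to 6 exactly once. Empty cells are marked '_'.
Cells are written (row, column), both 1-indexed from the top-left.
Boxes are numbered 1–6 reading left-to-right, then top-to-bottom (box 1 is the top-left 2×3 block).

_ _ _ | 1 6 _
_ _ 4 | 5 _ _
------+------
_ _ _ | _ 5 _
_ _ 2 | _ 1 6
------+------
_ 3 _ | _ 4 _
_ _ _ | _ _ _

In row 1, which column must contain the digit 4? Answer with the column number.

Consider where 4 can go in row 1.
(1,1) is out (box 1 already has a 4).
(1,2) is out (box 1 already has a 4).
(1,3) is out (column 3 already has a 4).
So the only cell in row 1 that can hold 4 is (1,6).
That is column 6.

6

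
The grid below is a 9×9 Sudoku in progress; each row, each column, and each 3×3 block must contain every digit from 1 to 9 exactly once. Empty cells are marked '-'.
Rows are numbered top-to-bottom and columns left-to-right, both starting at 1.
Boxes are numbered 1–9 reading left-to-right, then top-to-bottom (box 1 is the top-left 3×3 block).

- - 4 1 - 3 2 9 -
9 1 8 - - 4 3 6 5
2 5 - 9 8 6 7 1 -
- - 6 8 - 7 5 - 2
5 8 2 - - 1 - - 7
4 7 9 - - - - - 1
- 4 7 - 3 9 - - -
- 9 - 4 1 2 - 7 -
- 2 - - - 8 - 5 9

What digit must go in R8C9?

Cell R8C9 itself could take any of {3, 6, 8} by direct elimination.
Consider where 3 can go in column 9.
R1C9 is out (row 1 already has a 3).
R3C9 is out (box 3 already has a 3).
R7C9 is out (row 7 already has a 3).
So the only cell in column 9 that can hold 3 is R8C9.
Therefore R8C9 = 3.

3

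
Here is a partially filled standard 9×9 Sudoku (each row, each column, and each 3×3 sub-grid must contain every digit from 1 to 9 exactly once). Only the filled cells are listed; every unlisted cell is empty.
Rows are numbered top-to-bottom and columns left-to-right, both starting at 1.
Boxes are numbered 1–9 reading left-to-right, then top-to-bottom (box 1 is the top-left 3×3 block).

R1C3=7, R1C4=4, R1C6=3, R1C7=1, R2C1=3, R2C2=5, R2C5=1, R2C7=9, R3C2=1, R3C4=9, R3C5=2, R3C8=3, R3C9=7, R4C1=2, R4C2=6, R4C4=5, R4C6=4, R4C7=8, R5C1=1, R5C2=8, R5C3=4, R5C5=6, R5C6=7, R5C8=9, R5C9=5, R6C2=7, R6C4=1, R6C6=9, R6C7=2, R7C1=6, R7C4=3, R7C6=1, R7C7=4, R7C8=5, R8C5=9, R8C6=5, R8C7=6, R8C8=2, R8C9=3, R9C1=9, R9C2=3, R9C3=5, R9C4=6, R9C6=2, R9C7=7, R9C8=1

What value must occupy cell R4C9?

Row 4 already contains {2, 4, 5, 6, 8}.
Column 9 already contains {3, 5, 7}.
Its 3×3 block (box 6) already contains {2, 5, 8, 9}.
The only value from 1–9 not eliminated is 1, so R4C9 = 1.

1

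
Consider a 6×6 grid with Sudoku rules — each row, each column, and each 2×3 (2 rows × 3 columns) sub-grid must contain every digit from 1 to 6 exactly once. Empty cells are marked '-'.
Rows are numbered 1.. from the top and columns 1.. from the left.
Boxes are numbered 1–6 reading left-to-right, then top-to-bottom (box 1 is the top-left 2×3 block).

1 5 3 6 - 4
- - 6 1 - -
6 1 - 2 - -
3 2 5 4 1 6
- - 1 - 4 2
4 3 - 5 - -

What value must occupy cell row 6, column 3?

2

Row 6 already contains {3, 4, 5}.
Column 3 already contains {1, 3, 5, 6}.
Its 2×3 block (box 5) already contains {1, 3, 4}.
The only value from 1–6 not eliminated is 2, so row 6, column 3 = 2.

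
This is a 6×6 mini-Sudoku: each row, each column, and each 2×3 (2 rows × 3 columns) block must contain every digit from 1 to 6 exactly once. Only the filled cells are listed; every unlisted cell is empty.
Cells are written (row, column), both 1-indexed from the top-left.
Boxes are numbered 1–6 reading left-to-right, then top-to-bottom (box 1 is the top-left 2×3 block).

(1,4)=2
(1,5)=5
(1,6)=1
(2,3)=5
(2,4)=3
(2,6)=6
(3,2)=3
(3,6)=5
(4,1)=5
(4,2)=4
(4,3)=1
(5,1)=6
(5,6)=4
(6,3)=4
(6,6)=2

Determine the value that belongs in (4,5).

2

Cell (4,5) itself could take any of {2, 3, 6} by direct elimination.
Consider where 2 can go in row 4.
(4,4) is out (column 4 already has a 2).
(4,6) is out (column 6 already has a 2).
So the only cell in row 4 that can hold 2 is (4,5).
Therefore (4,5) = 2.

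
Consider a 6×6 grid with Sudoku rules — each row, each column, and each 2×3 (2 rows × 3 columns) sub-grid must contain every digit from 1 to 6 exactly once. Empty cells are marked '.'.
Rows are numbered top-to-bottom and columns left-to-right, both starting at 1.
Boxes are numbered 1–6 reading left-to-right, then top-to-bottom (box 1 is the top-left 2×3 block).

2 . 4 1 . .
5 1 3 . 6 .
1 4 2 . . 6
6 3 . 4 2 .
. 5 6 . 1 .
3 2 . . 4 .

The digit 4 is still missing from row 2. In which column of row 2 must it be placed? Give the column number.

6

Consider where 4 can go in row 2.
R2C4 is out (column 4 already has a 4).
So the only cell in row 2 that can hold 4 is R2C6.
That is column 6.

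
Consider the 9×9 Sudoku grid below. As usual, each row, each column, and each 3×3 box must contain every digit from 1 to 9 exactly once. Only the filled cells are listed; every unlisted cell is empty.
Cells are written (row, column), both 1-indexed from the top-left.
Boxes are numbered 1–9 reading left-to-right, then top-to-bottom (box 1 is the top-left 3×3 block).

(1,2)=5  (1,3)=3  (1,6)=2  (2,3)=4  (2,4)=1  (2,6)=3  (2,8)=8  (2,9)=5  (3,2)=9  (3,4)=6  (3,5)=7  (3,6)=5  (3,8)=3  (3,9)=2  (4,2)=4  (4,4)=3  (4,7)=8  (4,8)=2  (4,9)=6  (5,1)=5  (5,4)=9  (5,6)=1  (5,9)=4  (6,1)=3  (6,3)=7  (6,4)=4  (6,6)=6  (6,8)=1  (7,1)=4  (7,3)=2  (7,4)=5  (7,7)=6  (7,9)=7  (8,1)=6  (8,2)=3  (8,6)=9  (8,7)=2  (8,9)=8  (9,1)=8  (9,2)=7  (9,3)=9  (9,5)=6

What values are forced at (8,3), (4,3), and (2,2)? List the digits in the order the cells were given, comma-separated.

For (8,3):
  Consider where 5 can go in column 3.
  (3,3) is out (row 3 already has a 5).
  (4,3) is out (box 4 already has a 5).
  (5,3) is out (row 5 already has a 5).
  So the only cell in column 3 that can hold 5 is (8,3).
  So (8,3) = 5.
For (4,3):
  Row 4 already contains {2, 3, 4, 6, 8}.
  Column 3 already contains {2, 3, 4, 7, 9}.
  Its 3×3 block (box 4) already contains {3, 4, 5, 7}.
  The only value from 1–9 not eliminated is 1, so (4,3) = 1.
For (2,2):
  Consider where 6 can go in row 2.
  (2,1) is out (column 1 already has a 6).
  (2,5) is out (column 5 already has a 6).
  (2,7) is out (column 7 already has a 6).
  So the only cell in row 2 that can hold 6 is (2,2).
  So (2,2) = 6.

5,1,6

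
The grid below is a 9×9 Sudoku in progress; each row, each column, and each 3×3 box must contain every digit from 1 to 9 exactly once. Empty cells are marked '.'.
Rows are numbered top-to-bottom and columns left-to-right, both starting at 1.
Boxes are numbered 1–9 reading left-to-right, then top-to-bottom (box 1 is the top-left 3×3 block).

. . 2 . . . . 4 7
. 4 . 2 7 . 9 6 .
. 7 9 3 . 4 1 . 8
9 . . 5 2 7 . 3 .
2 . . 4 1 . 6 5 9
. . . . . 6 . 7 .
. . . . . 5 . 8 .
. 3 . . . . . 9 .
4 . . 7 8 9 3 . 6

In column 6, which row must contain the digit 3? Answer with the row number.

Consider where 3 can go in column 6.
r1c6 is out (box 2 already has a 3).
r2c6 is out (box 2 already has a 3).
r8c6 is out (row 8 already has a 3).
So the only cell in column 6 that can hold 3 is r5c6.
That is row 5.

5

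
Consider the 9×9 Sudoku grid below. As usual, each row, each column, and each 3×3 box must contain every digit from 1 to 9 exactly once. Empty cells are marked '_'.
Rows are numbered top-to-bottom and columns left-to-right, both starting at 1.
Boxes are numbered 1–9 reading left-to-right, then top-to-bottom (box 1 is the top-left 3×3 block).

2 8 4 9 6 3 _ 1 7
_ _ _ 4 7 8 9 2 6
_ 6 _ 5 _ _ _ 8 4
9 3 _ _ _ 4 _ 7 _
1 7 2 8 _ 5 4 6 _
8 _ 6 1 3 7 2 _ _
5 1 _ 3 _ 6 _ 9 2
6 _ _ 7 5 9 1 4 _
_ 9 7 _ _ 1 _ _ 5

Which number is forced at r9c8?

Row 9 already contains {1, 5, 7, 9}.
Column 8 already contains {1, 2, 4, 6, 7, 8, 9}.
Its 3×3 block (box 9) already contains {1, 2, 4, 5, 9}.
The only value from 1–9 not eliminated is 3, so r9c8 = 3.

3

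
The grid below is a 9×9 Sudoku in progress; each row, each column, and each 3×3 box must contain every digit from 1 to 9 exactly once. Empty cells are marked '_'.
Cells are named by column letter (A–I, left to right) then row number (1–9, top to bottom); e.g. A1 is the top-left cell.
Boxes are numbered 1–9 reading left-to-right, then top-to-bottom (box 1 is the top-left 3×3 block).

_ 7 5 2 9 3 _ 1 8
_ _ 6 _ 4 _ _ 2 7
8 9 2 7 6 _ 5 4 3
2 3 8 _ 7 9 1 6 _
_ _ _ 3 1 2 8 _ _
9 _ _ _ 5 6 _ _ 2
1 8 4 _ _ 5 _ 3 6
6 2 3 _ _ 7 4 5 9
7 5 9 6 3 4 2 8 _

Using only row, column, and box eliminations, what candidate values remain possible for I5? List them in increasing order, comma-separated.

4,5

Row 5 already contains {1, 2, 3, 8}.
Column I already contains {2, 3, 6, 7, 8, 9}.
Its 3×3 block (box 6) already contains {1, 2, 6, 8}.
Removing those from 1–9 leaves {4, 5} as the candidates for I5.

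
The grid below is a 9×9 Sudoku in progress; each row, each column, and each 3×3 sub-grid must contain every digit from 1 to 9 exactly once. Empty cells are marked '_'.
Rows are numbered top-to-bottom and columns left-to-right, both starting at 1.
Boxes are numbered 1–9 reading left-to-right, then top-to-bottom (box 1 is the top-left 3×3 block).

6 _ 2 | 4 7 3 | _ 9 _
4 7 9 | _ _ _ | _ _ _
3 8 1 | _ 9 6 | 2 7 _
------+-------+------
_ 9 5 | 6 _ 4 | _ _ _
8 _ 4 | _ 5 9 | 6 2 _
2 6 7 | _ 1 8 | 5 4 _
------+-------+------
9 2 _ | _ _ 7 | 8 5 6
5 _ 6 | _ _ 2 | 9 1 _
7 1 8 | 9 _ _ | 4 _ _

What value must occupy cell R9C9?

2

Cell R9C9 itself could take any of {2, 3} by direct elimination.
Consider where 2 can go in box 9.
R8C9 is out (row 8 already has a 2).
R9C8 is out (column 8 already has a 2).
So the only cell in box 9 that can hold 2 is R9C9.
Therefore R9C9 = 2.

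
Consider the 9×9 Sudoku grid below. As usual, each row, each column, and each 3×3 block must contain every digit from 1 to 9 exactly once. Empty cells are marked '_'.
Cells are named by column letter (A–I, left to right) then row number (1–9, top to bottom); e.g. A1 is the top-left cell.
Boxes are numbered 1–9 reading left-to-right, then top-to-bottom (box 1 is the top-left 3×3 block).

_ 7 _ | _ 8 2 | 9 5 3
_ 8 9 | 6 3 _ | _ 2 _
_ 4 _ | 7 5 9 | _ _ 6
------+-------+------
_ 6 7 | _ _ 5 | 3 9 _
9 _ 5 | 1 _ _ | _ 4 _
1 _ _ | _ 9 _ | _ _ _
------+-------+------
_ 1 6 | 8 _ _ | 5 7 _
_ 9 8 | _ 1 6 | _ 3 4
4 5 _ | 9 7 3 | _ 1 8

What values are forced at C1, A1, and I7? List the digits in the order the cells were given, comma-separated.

For C1:
  Row 1 already contains {2, 3, 5, 7, 8, 9}.
  Column C already contains {5, 6, 7, 8, 9}.
  Its 3×3 block (box 1) already contains {4, 7, 8, 9}.
  The only value from 1–9 not eliminated is 1, so C1 = 1.
For A1:
  Row 1 already contains {2, 3, 5, 7, 8, 9}.
  Column A already contains {1, 4, 9}.
  Its 3×3 block (box 1) already contains {4, 7, 8, 9}.
  The only value from 1–9 not eliminated is 6, so A1 = 6.
For I7:
  Consider where 9 can go in column I.
  I2 is out (row 2 already has a 9).
  I4 is out (row 4 already has a 9).
  I5 is out (row 5 already has a 9).
  I6 is out (row 6 already has a 9).
  So the only cell in column I that can hold 9 is I7.
  So I7 = 9.

1,6,9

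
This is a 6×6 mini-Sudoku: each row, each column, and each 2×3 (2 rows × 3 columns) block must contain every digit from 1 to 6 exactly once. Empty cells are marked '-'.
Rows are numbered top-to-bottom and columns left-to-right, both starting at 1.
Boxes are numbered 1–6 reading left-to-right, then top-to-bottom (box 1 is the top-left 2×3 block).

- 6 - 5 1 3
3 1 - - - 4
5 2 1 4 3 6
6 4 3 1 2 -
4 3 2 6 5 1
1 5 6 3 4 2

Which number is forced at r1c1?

2

Row 1 already contains {1, 3, 5, 6}.
Column 1 already contains {1, 3, 4, 5, 6}.
Its 2×3 block (box 1) already contains {1, 3, 6}.
The only value from 1–6 not eliminated is 2, so r1c1 = 2.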